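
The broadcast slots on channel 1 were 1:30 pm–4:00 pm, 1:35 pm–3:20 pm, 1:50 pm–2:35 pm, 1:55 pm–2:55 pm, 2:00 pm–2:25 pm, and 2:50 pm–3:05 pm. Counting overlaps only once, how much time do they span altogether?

Merged: 1:30 pm–4:00 pm.
Length: 2 h 30 min.

2 h 30 min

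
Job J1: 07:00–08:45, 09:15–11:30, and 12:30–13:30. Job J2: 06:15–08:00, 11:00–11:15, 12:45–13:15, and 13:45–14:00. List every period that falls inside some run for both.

07:00-08:00, 11:00-11:15, 12:45-13:15

07:00-08:45 ∩ B → 07:00-08:00.
09:15-11:30 ∩ B → 11:00-11:15.
12:30-13:30 ∩ B → 12:45-13:15.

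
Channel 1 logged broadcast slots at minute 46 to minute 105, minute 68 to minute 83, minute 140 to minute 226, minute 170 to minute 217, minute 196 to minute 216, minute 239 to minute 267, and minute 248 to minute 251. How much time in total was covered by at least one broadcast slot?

173 minutes

Merged: minute 46 to minute 105, minute 140 to minute 226, minute 239 to minute 267.
Lengths: 59 minutes + 86 minutes + 28 minutes = 173 minutes.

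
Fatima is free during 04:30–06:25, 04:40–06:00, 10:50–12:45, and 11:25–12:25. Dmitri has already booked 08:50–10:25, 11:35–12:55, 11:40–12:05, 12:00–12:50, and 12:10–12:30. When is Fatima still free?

04:30-06:25, 10:50-11:35

A, merged: 04:30-06:25, 10:50-12:45.
B, merged: 08:50-10:25, 11:35-12:55.
04:30-06:25: no B overlap → unchanged.
10:50-12:45 minus B → 10:50-11:35.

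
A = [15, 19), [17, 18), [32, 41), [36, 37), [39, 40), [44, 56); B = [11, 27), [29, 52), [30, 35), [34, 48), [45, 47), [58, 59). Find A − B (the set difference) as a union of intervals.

A, merged: [15, 19), [32, 41), [44, 56).
B, merged: [11, 27), [29, 52), [58, 59).
[15, 19): entirely removed.
[32, 41): entirely removed.
[44, 56) \ B = [52, 56).

[52, 56)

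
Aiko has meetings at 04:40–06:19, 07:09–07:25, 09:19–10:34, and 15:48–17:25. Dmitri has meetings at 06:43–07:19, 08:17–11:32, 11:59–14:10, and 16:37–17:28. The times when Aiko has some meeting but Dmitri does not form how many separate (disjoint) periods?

A \ B = 04:40–06:19, 07:19–07:25, 15:48–16:37.
That is 3 disjoint pieces.

3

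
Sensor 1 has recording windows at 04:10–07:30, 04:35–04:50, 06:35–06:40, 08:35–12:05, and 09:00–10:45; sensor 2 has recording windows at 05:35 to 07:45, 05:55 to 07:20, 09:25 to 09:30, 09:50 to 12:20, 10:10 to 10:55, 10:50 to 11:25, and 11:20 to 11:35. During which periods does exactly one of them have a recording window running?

04:10-05:35, 07:30-07:45, 08:35-09:25, 09:30-09:50, 12:05-12:20

First set merges to 04:10-07:30, 08:35-12:05.
Second set merges to 05:35-07:45, 09:25-09:30, 09:50-12:20.
Only in the first: 04:10-05:35, 08:35-09:25, 09:30-09:50.
Only in the second: 07:30-07:45, 12:05-12:20.
Together these are the periods covered by exactly one.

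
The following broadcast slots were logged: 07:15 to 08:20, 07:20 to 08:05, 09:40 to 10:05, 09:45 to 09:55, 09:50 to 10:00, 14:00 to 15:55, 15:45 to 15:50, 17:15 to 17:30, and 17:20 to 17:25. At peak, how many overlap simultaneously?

At 09:50, 3 of the intervals are simultaneously active.
No point has more.

3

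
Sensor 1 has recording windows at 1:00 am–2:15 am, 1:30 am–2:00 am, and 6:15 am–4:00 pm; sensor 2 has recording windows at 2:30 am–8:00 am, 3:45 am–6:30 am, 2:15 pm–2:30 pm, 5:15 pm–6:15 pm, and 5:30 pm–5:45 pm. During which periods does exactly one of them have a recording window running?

A, merged: 1:00 am-2:15 am, 6:15 am-4:00 pm.
B, merged: 2:30 am-8:00 am, 2:15 pm-2:30 pm, 5:15 pm-6:15 pm.
A \ B = 1:00 am-2:15 am, 8:00 am-2:15 pm, 2:30 pm-4:00 pm.
B \ A = 2:30 am-6:15 am, 5:15 pm-6:15 pm.
Union of the two gives the symmetric difference.

1:00 am-2:15 am, 2:30 am-6:15 am, 8:00 am-2:15 pm, 2:30 pm-4:00 pm, 5:15 pm-6:15 pm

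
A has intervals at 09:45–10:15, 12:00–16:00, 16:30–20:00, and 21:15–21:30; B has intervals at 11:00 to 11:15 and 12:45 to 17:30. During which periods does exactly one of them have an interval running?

09:45–10:15, 11:00–11:15, 12:00–12:45, 16:00–16:30, 17:30–20:00, 21:15–21:30

A but not B: 09:45–10:15, 12:00–12:45, 17:30–20:00, 21:15–21:30.
B but not A: 11:00–11:15, 16:00–16:30.
Combining gives A △ B.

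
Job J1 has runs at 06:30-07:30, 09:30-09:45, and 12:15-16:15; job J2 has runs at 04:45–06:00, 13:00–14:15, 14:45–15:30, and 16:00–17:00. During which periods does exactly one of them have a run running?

Only in the first: 06:30–07:30, 09:30–09:45, 12:15–13:00, 14:15–14:45, 15:30–16:00.
Only in the second: 04:45–06:00, 16:15–17:00.
Together these are the periods covered by exactly one.

04:45–06:00, 06:30–07:30, 09:30–09:45, 12:15–13:00, 14:15–14:45, 15:30–16:00, 16:15–17:00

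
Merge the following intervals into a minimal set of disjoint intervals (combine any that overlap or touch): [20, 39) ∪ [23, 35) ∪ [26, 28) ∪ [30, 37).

[20, 39)

[23, 35) overlaps/touches [20, 39) → extend to [20, 39).
[26, 28) overlaps/touches [20, 39) → extend to [20, 39).
[30, 37) overlaps/touches [20, 39) → extend to [20, 39).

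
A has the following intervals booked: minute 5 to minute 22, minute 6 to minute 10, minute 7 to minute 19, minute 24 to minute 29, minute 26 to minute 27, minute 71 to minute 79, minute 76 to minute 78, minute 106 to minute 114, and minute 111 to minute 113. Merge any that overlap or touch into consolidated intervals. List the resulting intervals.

minute 5 to minute 22, minute 24 to minute 29, minute 71 to minute 79, minute 106 to minute 114

minute 6 to minute 10 overlaps/touches minute 5 to minute 22 → extend to minute 5 to minute 22.
minute 7 to minute 19 overlaps/touches minute 5 to minute 22 → extend to minute 5 to minute 22.
minute 24 to minute 29 is disjoint → start new block.
minute 26 to minute 27 overlaps/touches minute 24 to minute 29 → extend to minute 24 to minute 29.
minute 71 to minute 79 is disjoint → start new block.
minute 76 to minute 78 overlaps/touches minute 71 to minute 79 → extend to minute 71 to minute 79.
minute 106 to minute 114 is disjoint → start new block.
minute 111 to minute 113 overlaps/touches minute 106 to minute 114 → extend to minute 106 to minute 114.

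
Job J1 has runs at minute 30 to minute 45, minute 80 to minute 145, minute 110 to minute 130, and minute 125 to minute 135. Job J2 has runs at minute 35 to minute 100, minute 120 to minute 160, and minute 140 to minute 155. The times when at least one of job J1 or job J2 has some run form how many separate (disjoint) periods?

1

First set merges to minute 30 to minute 45, minute 80 to minute 145.
Second set merges to minute 35 to minute 100, minute 120 to minute 160.
A ∪ B = minute 30 to minute 160.
That is 1 disjoint piece.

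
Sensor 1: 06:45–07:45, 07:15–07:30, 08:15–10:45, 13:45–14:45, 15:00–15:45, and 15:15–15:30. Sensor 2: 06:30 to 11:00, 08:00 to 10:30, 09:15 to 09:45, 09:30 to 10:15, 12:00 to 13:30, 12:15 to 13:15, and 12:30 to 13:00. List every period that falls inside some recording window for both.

06:45–07:45, 08:15–10:45

A, merged: 06:45–07:45, 08:15–10:45, 13:45–14:45, 15:00–15:45.
B, merged: 06:30–11:00, 12:00–13:30.
06:45–07:45 ∩ B → 06:45–07:45.
08:15–10:45 ∩ B → 08:15–10:45.
13:45–14:45 meets no B interval.
15:00–15:45 meets no B interval.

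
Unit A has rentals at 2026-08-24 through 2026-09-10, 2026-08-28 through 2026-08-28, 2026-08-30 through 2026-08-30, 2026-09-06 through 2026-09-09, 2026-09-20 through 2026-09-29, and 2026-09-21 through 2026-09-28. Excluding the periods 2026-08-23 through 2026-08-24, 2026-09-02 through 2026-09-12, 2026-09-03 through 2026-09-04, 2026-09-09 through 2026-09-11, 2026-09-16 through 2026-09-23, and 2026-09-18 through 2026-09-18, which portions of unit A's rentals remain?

First set merges to 2026-08-24 through 2026-09-10, 2026-09-20 through 2026-09-29.
Second set merges to 2026-08-23 through 2026-08-24, 2026-09-02 through 2026-09-12, 2026-09-16 through 2026-09-23.
2026-08-24 through 2026-09-10 with B removed leaves 2026-08-25 through 2026-09-01.
2026-09-20 through 2026-09-29 with B removed leaves 2026-09-24 through 2026-09-29.

2026-08-25 through 2026-09-01, 2026-09-24 through 2026-09-29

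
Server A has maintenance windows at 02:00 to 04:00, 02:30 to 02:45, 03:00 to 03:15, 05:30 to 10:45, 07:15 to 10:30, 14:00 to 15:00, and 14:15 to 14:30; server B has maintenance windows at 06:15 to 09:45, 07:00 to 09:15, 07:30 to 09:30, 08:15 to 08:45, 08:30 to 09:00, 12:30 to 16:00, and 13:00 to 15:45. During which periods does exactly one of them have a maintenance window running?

Merge the first list: 02:00-04:00, 05:30-10:45, 14:00-15:00.
Merge the second list: 06:15-09:45, 12:30-16:00.
A \ B = 02:00-04:00, 05:30-06:15, 09:45-10:45.
B \ A = 12:30-14:00, 15:00-16:00.
Union of the two gives the symmetric difference.

02:00-04:00, 05:30-06:15, 09:45-10:45, 12:30-14:00, 15:00-16:00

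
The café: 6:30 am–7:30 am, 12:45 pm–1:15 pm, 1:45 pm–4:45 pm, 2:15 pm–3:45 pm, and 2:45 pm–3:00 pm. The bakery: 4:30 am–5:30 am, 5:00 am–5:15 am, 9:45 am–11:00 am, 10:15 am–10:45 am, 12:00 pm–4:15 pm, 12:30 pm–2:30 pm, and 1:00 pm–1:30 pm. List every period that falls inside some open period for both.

12:45 pm–1:15 pm, 1:45 pm–4:15 pm

First set merges to 6:30 am–7:30 am, 12:45 pm–1:15 pm, 1:45 pm–4:45 pm.
Second set merges to 4:30 am–5:30 am, 9:45 am–11:00 am, 12:00 pm–4:15 pm.
6:30 am–7:30 am falls entirely outside B.
12:45 pm–1:15 pm overlaps B on 12:45 pm–1:15 pm.
1:45 pm–4:45 pm overlaps B on 1:45 pm–4:15 pm.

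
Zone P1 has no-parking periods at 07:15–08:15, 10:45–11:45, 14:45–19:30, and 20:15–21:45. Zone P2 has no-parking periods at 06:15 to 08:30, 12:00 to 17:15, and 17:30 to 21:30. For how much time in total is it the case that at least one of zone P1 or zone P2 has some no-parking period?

13 h

A ∪ B = 06:15–08:30, 10:45–11:45, 12:00–21:45.
Total: 2 h 15 min + 1 h + 9 h 45 min = 13 h.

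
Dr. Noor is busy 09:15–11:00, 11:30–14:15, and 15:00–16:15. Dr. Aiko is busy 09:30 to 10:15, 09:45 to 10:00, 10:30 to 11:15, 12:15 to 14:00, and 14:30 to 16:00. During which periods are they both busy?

09:30-10:15, 10:30-11:00, 12:15-14:00, 15:00-16:00

Second set merges to 09:30-10:15, 10:30-11:15, 12:15-14:00, 14:30-16:00.
09:15-11:00 ∩ B → 09:30-10:15, 10:30-11:00.
11:30-14:15 ∩ B → 12:15-14:00.
15:00-16:15 ∩ B → 15:00-16:00.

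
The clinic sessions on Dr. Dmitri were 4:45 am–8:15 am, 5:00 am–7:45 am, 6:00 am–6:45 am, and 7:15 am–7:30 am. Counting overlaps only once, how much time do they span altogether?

3 h 30 min

Merged: 4:45 am–8:15 am.
Length: 3 h 30 min.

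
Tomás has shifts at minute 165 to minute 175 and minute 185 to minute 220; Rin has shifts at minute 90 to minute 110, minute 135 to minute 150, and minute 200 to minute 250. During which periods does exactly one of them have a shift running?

minute 90 to minute 110, minute 135 to minute 150, minute 165 to minute 175, minute 185 to minute 200, minute 220 to minute 250

A but not B: minute 165 to minute 175, minute 185 to minute 200.
B but not A: minute 90 to minute 110, minute 135 to minute 150, minute 220 to minute 250.
Combining gives A △ B.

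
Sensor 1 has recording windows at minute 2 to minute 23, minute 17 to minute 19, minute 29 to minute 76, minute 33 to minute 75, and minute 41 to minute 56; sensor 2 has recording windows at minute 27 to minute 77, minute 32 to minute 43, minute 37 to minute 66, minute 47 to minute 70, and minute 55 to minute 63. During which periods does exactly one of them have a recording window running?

minute 2 to minute 23, minute 27 to minute 29, minute 76 to minute 77

First set merges to minute 2 to minute 23, minute 29 to minute 76.
Second set merges to minute 27 to minute 77.
A but not B: minute 2 to minute 23.
B but not A: minute 27 to minute 29, minute 76 to minute 77.
Combining gives A △ B.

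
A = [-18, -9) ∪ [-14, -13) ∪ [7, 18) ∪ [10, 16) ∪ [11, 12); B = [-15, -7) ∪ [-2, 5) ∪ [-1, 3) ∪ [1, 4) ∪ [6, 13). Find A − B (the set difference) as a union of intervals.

A, merged: [-18, -9), [7, 18).
B, merged: [-15, -7), [-2, 5), [6, 13).
[-18, -9) minus B → [-18, -15).
[7, 18) minus B → [13, 18).

[-18, -15) ∪ [13, 18)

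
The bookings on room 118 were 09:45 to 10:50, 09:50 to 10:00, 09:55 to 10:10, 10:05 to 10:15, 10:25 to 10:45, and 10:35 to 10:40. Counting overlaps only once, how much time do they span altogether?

Merged: 09:45–10:50.
Length: 1 h 5 min.

1 h 5 min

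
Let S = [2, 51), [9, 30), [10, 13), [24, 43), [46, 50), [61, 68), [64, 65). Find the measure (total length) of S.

56

Merged: [2, 51), [61, 68).
Lengths: 49 + 7 = 56.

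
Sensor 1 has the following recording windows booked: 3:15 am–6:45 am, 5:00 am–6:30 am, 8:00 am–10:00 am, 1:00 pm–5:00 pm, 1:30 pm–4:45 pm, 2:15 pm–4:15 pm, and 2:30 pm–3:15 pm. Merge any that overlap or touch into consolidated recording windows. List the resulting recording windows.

5:00 am–6:30 am overlaps/touches 3:15 am–6:45 am → extend to 3:15 am–6:45 am.
8:00 am–10:00 am is disjoint → start new block.
1:00 pm–5:00 pm is disjoint → start new block.
1:30 pm–4:45 pm overlaps/touches 1:00 pm–5:00 pm → extend to 1:00 pm–5:00 pm.
2:15 pm–4:15 pm overlaps/touches 1:00 pm–5:00 pm → extend to 1:00 pm–5:00 pm.
2:30 pm–3:15 pm overlaps/touches 1:00 pm–5:00 pm → extend to 1:00 pm–5:00 pm.

3:15 am–6:45 am, 8:00 am–10:00 am, 1:00 pm–5:00 pm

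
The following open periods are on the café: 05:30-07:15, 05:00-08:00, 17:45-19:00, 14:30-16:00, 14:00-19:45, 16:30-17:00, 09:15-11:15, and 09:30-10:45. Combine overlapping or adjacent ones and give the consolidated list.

05:00–08:00, 09:15–11:15, 14:00–19:45

Sort by start: 05:00–08:00, 05:30–07:15, 09:15–11:15, 09:30–10:45, 14:00–19:45, 14:30–16:00, 16:30–17:00, 17:45–19:00.
05:30–07:15 overlaps/touches 05:00–08:00 → extend to 05:00–08:00.
09:15–11:15 is disjoint → start new block.
09:30–10:45 overlaps/touches 09:15–11:15 → extend to 09:15–11:15.
14:00–19:45 is disjoint → start new block.
14:30–16:00 overlaps/touches 14:00–19:45 → extend to 14:00–19:45.
16:30–17:00 overlaps/touches 14:00–19:45 → extend to 14:00–19:45.
17:45–19:00 overlaps/touches 14:00–19:45 → extend to 14:00–19:45.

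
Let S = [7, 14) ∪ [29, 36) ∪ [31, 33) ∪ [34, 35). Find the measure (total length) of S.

Merged: [7, 14), [29, 36).
Lengths: 7 + 7 = 14.

14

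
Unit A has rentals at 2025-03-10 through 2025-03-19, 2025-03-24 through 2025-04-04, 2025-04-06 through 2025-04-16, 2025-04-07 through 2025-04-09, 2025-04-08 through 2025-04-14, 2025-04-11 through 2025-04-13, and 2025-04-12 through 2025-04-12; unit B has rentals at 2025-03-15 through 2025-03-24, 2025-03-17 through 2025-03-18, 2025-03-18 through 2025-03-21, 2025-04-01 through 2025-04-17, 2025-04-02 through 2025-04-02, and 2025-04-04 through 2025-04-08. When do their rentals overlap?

A, merged: 2025-03-10 through 2025-03-19, 2025-03-24 through 2025-04-04, 2025-04-06 through 2025-04-16.
B, merged: 2025-03-15 through 2025-03-24, 2025-04-01 through 2025-04-17.
2025-03-10 through 2025-03-19 meets the second set on 2025-03-15 through 2025-03-19.
2025-03-24 through 2025-04-04 meets the second set on 2025-03-24 through 2025-03-24, 2025-04-01 through 2025-04-04.
2025-04-06 through 2025-04-16 meets the second set on 2025-04-06 through 2025-04-16.

2025-03-15 through 2025-03-19, 2025-03-24 through 2025-03-24, 2025-04-01 through 2025-04-04, 2025-04-06 through 2025-04-16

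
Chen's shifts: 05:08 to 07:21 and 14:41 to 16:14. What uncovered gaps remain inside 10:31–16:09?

Covered (merged): 05:08-07:21, 14:41-16:14.
Uncovered inside 10:31-16:09: 10:31-14:41.

10:31-14:41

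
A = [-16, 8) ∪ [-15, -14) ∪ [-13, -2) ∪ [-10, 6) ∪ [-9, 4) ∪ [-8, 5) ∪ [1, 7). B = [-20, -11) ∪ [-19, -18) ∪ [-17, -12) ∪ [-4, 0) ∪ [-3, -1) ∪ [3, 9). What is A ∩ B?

[-16, -11) ∪ [-4, 0) ∪ [3, 8)

First set merges to [-16, 8).
Second set merges to [-20, -11), [-4, 0), [3, 9).
[-16, 8) ∩ B → [-16, -11), [-4, 0), [3, 8).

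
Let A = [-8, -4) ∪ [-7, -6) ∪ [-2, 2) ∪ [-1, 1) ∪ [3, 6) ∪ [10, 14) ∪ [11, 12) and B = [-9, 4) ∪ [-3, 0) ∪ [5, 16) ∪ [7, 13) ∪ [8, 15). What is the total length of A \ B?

1

A, merged: [-8, -4), [-2, 2), [3, 6), [10, 14).
B, merged: [-9, 4), [5, 16).
A \ B = [4, 5).
Total: 1.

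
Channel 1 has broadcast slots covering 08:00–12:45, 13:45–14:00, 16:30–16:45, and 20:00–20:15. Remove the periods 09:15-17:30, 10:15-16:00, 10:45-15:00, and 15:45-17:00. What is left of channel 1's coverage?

B, merged: 09:15–17:30.
08:00–12:45 with B removed leaves 08:00–09:15.
13:45–14:00 lies entirely inside B → drops out.
16:30–16:45 lies entirely inside B → drops out.
20:00–20:15 is untouched.

08:00–09:15, 20:00–20:15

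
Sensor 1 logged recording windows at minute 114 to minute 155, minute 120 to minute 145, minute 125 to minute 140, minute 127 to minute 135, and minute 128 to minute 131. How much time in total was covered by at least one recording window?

41 minutes

Merged: minute 114 to minute 155.
Length: 41 minutes.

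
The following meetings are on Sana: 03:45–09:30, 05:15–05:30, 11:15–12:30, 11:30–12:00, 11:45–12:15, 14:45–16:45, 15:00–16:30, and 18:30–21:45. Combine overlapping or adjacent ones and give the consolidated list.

03:45–09:30, 11:15–12:30, 14:45–16:45, 18:30–21:45

05:15–05:30 overlaps/touches 03:45–09:30 → extend to 03:45–09:30.
11:15–12:30 is disjoint → start new block.
11:30–12:00 overlaps/touches 11:15–12:30 → extend to 11:15–12:30.
11:45–12:15 overlaps/touches 11:15–12:30 → extend to 11:15–12:30.
14:45–16:45 is disjoint → start new block.
15:00–16:30 overlaps/touches 14:45–16:45 → extend to 14:45–16:45.
18:30–21:45 is disjoint → start new block.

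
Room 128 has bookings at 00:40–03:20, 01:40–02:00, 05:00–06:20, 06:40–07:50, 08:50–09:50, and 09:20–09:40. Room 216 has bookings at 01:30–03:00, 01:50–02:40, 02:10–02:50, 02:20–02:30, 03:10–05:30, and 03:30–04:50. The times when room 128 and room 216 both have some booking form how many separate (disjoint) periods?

A, merged: 00:40–03:20, 05:00–06:20, 06:40–07:50, 08:50–09:50.
B, merged: 01:30–03:00, 03:10–05:30.
A ∩ B = 01:30–03:00, 03:10–03:20, 05:00–05:30.
That is 3 disjoint pieces.

3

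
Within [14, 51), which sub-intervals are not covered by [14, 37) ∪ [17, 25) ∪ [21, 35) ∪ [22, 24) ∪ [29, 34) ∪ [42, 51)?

After merging, the occupied span is [14, 37), [42, 51).
Gaps within [14, 51): [37, 42).

[37, 42)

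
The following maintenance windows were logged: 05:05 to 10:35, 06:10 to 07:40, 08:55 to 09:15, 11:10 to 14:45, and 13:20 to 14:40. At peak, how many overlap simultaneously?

Sweep endpoints in order; track running count of active intervals.
Peak of 2 reached at 06:10.

2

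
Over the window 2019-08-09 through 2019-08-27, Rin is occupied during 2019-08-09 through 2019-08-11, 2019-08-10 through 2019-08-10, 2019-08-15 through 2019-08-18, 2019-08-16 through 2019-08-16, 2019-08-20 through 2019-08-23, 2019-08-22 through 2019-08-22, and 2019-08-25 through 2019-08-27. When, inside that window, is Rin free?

2019-08-12 through 2019-08-14, 2019-08-19 through 2019-08-19, 2019-08-24 through 2019-08-24

Covered (merged): 2019-08-09 through 2019-08-11, 2019-08-15 through 2019-08-18, 2019-08-20 through 2019-08-23, 2019-08-25 through 2019-08-27.
Uncovered inside 2019-08-09 through 2019-08-27: 2019-08-12 through 2019-08-14, 2019-08-19 through 2019-08-19, 2019-08-24 through 2019-08-24.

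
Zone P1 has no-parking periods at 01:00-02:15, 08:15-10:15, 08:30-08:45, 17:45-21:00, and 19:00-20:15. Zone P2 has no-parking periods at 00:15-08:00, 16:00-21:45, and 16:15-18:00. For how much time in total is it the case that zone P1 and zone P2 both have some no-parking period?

4 h 30 min

First set merges to 01:00–02:15, 08:15–10:15, 17:45–21:00.
Second set merges to 00:15–08:00, 16:00–21:45.
A ∩ B = 01:00–02:15, 17:45–21:00.
Total: 1 h 15 min + 3 h 15 min = 4 h 30 min.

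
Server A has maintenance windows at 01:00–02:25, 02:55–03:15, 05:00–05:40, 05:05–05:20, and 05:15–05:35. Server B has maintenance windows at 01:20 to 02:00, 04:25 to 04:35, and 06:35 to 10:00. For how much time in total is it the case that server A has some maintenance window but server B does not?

First set merges to 01:00–02:25, 02:55–03:15, 05:00–05:40.
A \ B = 01:00–01:20, 02:00–02:25, 02:55–03:15, 05:00–05:40.
Total: 20 min + 25 min + 20 min + 40 min = 1 h 45 min.

1 h 45 min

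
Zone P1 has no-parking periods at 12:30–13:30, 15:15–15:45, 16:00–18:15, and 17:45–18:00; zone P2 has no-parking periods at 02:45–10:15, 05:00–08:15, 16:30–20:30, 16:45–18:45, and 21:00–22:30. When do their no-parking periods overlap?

16:30-18:15

A, merged: 12:30-13:30, 15:15-15:45, 16:00-18:15.
B, merged: 02:45-10:15, 16:30-20:30, 21:00-22:30.
12:30-13:30 meets no B interval.
15:15-15:45 meets no B interval.
16:00-18:15 ∩ B → 16:30-18:15.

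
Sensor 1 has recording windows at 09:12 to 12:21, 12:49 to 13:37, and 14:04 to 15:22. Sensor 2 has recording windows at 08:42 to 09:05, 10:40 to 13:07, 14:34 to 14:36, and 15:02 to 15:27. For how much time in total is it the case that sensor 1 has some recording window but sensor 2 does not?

A \ B = 09:12–10:40, 13:07–13:37, 14:04–14:34, 14:36–15:02.
Total: 1 h 28 min + 30 min + 30 min + 26 min = 2 h 54 min.

2 h 54 min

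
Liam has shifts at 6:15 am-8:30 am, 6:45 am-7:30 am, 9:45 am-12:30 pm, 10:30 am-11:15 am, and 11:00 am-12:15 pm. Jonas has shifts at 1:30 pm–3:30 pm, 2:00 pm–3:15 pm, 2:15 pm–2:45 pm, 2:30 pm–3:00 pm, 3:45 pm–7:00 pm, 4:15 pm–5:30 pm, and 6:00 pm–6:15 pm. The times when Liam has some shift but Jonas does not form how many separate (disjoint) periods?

2

A, merged: 6:15 am-8:30 am, 9:45 am-12:30 pm.
B, merged: 1:30 pm-3:30 pm, 3:45 pm-7:00 pm.
A \ B = 6:15 am-8:30 am, 9:45 am-12:30 pm.
That is 2 disjoint pieces.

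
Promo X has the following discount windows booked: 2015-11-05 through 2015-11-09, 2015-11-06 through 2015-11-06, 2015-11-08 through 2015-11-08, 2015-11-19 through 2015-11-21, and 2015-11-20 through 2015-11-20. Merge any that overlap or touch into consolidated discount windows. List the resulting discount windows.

2015-11-05 through 2015-11-09, 2015-11-19 through 2015-11-21

2015-11-06 through 2015-11-06 overlaps/touches 2015-11-05 through 2015-11-09 → extend to 2015-11-05 through 2015-11-09.
2015-11-08 through 2015-11-08 overlaps/touches 2015-11-05 through 2015-11-09 → extend to 2015-11-05 through 2015-11-09.
2015-11-19 through 2015-11-21 is disjoint → start new block.
2015-11-20 through 2015-11-20 overlaps/touches 2015-11-19 through 2015-11-21 → extend to 2015-11-19 through 2015-11-21.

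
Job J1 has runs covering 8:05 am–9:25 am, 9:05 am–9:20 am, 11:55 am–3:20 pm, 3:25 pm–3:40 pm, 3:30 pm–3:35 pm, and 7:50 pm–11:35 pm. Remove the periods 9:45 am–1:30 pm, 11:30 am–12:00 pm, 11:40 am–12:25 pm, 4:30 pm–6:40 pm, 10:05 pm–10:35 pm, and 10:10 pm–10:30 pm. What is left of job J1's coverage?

First set merges to 8:05 am–9:25 am, 11:55 am–3:20 pm, 3:25 pm–3:40 pm, 7:50 pm–11:35 pm.
Second set merges to 9:45 am–1:30 pm, 4:30 pm–6:40 pm, 10:05 pm–10:35 pm.
8:05 am–9:25 am: nothing removed.
11:55 am–3:20 pm \ B = 1:30 pm–3:20 pm.
3:25 pm–3:40 pm: nothing removed.
7:50 pm–11:35 pm \ B = 7:50 pm–10:05 pm, 10:35 pm–11:35 pm.

8:05 am–9:25 am, 1:30 pm–3:20 pm, 3:25 pm–3:40 pm, 7:50 pm–10:05 pm, 10:35 pm–11:35 pm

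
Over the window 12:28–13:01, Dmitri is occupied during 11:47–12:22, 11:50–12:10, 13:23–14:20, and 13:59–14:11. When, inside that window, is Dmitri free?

Covered (merged): 11:47-12:22, 13:23-14:20.
Uncovered inside 12:28-13:01: 12:28-13:01.

12:28-13:01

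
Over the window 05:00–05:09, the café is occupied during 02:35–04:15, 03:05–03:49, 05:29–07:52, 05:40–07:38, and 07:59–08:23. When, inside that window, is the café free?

05:00-05:09

After merging, the occupied span is 02:35-04:15, 05:29-07:52, 07:59-08:23.
Gaps within 05:00-05:09: 05:00-05:09.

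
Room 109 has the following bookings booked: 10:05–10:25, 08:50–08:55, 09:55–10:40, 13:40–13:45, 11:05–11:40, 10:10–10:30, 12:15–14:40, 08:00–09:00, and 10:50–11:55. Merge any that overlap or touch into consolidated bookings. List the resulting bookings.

08:00-09:00, 09:55-10:40, 10:50-11:55, 12:15-14:40

Sort by start: 08:00-09:00, 08:50-08:55, 09:55-10:40, 10:05-10:25, 10:10-10:30, 10:50-11:55, 11:05-11:40, 12:15-14:40, 13:40-13:45.
08:50-08:55 overlaps/touches 08:00-09:00 → extend to 08:00-09:00.
09:55-10:40 is disjoint → start new block.
10:05-10:25 overlaps/touches 09:55-10:40 → extend to 09:55-10:40.
10:10-10:30 overlaps/touches 09:55-10:40 → extend to 09:55-10:40.
10:50-11:55 is disjoint → start new block.
11:05-11:40 overlaps/touches 10:50-11:55 → extend to 10:50-11:55.
12:15-14:40 is disjoint → start new block.
13:40-13:45 overlaps/touches 12:15-14:40 → extend to 12:15-14:40.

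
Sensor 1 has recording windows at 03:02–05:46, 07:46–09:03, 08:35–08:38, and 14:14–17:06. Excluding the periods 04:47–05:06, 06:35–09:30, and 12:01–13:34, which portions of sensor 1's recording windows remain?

03:02–04:47, 05:06–05:46, 14:14–17:06

First set merges to 03:02–05:46, 07:46–09:03, 14:14–17:06.
03:02–05:46 minus B → 03:02–04:47, 05:06–05:46.
07:46–09:03: fully covered by B → removed.
14:14–17:06: no B overlap → unchanged.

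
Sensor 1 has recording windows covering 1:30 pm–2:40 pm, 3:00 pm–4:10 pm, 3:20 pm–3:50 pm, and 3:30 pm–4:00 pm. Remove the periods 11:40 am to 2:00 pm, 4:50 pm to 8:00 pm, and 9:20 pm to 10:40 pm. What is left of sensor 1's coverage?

A, merged: 1:30 pm-2:40 pm, 3:00 pm-4:10 pm.
1:30 pm-2:40 pm minus B → 2:00 pm-2:40 pm.
3:00 pm-4:10 pm: no B overlap → unchanged.

2:00 pm-2:40 pm, 3:00 pm-4:10 pm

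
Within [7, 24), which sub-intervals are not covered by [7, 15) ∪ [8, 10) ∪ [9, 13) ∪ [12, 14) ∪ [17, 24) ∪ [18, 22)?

[15, 17)

The merged coverage is [7, 15), [17, 24).
Uncovered inside [7, 24): [15, 17).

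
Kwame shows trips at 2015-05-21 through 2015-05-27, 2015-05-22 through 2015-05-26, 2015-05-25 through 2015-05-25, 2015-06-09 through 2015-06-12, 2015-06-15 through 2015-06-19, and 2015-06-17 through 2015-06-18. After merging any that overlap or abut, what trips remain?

2015-05-22 through 2015-05-26 overlaps/touches 2015-05-21 through 2015-05-27 → extend to 2015-05-21 through 2015-05-27.
2015-05-25 through 2015-05-25 overlaps/touches 2015-05-21 through 2015-05-27 → extend to 2015-05-21 through 2015-05-27.
2015-06-09 through 2015-06-12 is disjoint → start new block.
2015-06-15 through 2015-06-19 is disjoint → start new block.
2015-06-17 through 2015-06-18 overlaps/touches 2015-06-15 through 2015-06-19 → extend to 2015-06-15 through 2015-06-19.

2015-05-21 through 2015-05-27, 2015-06-09 through 2015-06-12, 2015-06-15 through 2015-06-19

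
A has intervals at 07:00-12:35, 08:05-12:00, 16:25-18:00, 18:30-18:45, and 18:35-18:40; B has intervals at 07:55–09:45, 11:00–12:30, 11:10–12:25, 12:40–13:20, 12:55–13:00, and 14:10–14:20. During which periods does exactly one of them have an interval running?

A, merged: 07:00-12:35, 16:25-18:00, 18:30-18:45.
B, merged: 07:55-09:45, 11:00-12:30, 12:40-13:20, 14:10-14:20.
A \ B = 07:00-07:55, 09:45-11:00, 12:30-12:35, 16:25-18:00, 18:30-18:45.
B \ A = 12:40-13:20, 14:10-14:20.
Union of the two gives the symmetric difference.

07:00-07:55, 09:45-11:00, 12:30-12:35, 12:40-13:20, 14:10-14:20, 16:25-18:00, 18:30-18:45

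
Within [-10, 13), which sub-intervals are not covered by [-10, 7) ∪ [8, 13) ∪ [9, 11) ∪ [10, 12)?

The merged coverage is [-10, 7), [8, 13).
Complement within [-10, 13): [7, 8).

[7, 8)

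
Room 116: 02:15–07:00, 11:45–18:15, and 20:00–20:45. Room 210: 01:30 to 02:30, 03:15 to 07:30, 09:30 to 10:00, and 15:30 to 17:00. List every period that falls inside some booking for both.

02:15-02:30, 03:15-07:00, 15:30-17:00

02:15-07:00 meets the second set on 02:15-02:30, 03:15-07:00.
11:45-18:15 meets the second set on 15:30-17:00.
20:00-20:45: no overlap with the second set.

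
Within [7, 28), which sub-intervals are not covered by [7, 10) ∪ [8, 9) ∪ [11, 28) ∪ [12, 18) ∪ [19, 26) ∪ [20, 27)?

Covered (merged): [7, 10), [11, 28).
Gaps within [7, 28): [10, 11).

[10, 11)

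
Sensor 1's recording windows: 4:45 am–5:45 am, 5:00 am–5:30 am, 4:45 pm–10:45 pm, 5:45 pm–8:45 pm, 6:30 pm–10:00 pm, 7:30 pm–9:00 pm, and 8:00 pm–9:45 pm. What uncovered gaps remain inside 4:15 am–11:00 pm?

4:15 am–4:45 am, 5:45 am–4:45 pm, 10:45 pm–11:00 pm

Covered (merged): 4:45 am–5:45 am, 4:45 pm–10:45 pm.
Complement within 4:15 am–11:00 pm: 4:15 am–4:45 am, 5:45 am–4:45 pm, 10:45 pm–11:00 pm.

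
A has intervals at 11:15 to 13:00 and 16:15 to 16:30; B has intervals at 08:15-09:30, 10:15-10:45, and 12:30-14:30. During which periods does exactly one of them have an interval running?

A but not B: 11:15–12:30, 16:15–16:30.
B but not A: 08:15–09:30, 10:15–10:45, 13:00–14:30.
Combining gives A △ B.

08:15–09:30, 10:15–10:45, 11:15–12:30, 13:00–14:30, 16:15–16:30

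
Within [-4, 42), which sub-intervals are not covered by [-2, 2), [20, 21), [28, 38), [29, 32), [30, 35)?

[-4, -2) ∪ [2, 20) ∪ [21, 28) ∪ [38, 42)

Covered (merged): [-2, 2), [20, 21), [28, 38).
Gaps within [-4, 42): [-4, -2), [2, 20), [21, 28), [38, 42).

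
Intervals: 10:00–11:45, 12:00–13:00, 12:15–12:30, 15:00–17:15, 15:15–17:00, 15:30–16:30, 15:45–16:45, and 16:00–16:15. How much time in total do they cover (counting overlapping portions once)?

Merged: 10:00–11:45, 12:00–13:00, 15:00–17:15.
Lengths: 1 h 45 min + 1 h + 2 h 15 min = 5 h.

5 h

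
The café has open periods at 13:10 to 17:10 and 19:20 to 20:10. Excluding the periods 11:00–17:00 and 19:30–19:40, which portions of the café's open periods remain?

17:00–17:10, 19:20–19:30, 19:40–20:10

13:10–17:10 with B removed leaves 17:00–17:10.
19:20–20:10 with B removed leaves 19:20–19:30, 19:40–20:10.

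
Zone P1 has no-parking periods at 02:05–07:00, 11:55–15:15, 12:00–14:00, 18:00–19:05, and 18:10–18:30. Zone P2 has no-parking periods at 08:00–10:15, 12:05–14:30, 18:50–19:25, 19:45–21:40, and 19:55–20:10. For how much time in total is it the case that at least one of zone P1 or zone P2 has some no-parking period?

13 h 50 min

Merge the first list: 02:05-07:00, 11:55-15:15, 18:00-19:05.
Merge the second list: 08:00-10:15, 12:05-14:30, 18:50-19:25, 19:45-21:40.
A ∪ B = 02:05-07:00, 08:00-10:15, 11:55-15:15, 18:00-19:25, 19:45-21:40.
Total: 4 h 55 min + 2 h 15 min + 3 h 20 min + 1 h 25 min + 1 h 55 min = 13 h 50 min.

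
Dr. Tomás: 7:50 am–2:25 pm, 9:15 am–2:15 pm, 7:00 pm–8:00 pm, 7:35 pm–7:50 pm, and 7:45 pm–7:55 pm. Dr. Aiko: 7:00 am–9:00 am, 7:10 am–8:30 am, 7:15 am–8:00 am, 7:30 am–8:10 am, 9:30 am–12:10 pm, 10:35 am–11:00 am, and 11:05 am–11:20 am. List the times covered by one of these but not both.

First set merges to 7:50 am–2:25 pm, 7:00 pm–8:00 pm.
Second set merges to 7:00 am–9:00 am, 9:30 am–12:10 pm.
Only in the first: 9:00 am–9:30 am, 12:10 pm–2:25 pm, 7:00 pm–8:00 pm.
Only in the second: 7:00 am–7:50 am.
Together these are the periods covered by exactly one.

7:00 am–7:50 am, 9:00 am–9:30 am, 12:10 pm–2:25 pm, 7:00 pm–8:00 pm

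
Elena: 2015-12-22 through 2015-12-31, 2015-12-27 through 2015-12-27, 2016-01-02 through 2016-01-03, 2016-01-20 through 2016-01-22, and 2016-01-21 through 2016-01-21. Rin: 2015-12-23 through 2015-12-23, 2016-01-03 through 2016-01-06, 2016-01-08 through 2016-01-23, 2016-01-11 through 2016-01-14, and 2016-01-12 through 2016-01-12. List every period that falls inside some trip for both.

2015-12-23 through 2015-12-23, 2016-01-03 through 2016-01-03, 2016-01-20 through 2016-01-22

Merge the first list: 2015-12-22 through 2015-12-31, 2016-01-02 through 2016-01-03, 2016-01-20 through 2016-01-22.
Merge the second list: 2015-12-23 through 2015-12-23, 2016-01-03 through 2016-01-06, 2016-01-08 through 2016-01-23.
2015-12-22 through 2015-12-31 overlaps B on 2015-12-23 through 2015-12-23.
2016-01-02 through 2016-01-03 overlaps B on 2016-01-03 through 2016-01-03.
2016-01-20 through 2016-01-22 overlaps B on 2016-01-20 through 2016-01-22.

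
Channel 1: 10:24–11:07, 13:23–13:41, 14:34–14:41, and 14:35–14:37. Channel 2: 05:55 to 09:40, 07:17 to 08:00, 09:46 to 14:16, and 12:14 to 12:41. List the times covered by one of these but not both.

A, merged: 10:24–11:07, 13:23–13:41, 14:34–14:41.
B, merged: 05:55–09:40, 09:46–14:16.
A but not B: 14:34–14:41.
B but not A: 05:55–09:40, 09:46–10:24, 11:07–13:23, 13:41–14:16.
Combining gives A △ B.

05:55–09:40, 09:46–10:24, 11:07–13:23, 13:41–14:16, 14:34–14:41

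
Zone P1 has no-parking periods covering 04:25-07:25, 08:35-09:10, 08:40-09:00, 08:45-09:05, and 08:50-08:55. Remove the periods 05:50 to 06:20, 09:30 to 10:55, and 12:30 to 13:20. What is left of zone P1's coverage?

A, merged: 04:25–07:25, 08:35–09:10.
04:25–07:25 minus B → 04:25–05:50, 06:20–07:25.
08:35–09:10: no B overlap → unchanged.

04:25–05:50, 06:20–07:25, 08:35–09:10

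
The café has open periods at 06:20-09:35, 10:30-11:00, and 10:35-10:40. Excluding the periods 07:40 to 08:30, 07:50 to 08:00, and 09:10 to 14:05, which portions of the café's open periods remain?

06:20–07:40, 08:30–09:10

Merge the first list: 06:20–09:35, 10:30–11:00.
Merge the second list: 07:40–08:30, 09:10–14:05.
06:20–09:35 \ B = 06:20–07:40, 08:30–09:10.
10:30–11:00: entirely removed.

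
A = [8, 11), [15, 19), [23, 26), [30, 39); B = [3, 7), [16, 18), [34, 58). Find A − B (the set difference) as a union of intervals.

[8, 11) ∪ [15, 16) ∪ [18, 19) ∪ [23, 26) ∪ [30, 34)

[8, 11): nothing removed.
[15, 19) \ B = [15, 16), [18, 19).
[23, 26): nothing removed.
[30, 39) \ B = [30, 34).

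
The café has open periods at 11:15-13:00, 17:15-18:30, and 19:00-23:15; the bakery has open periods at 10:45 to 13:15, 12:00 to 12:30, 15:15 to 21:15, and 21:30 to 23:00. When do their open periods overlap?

B, merged: 10:45-13:15, 15:15-21:15, 21:30-23:00.
11:15-13:00 overlaps B on 11:15-13:00.
17:15-18:30 overlaps B on 17:15-18:30.
19:00-23:15 overlaps B on 19:00-21:15, 21:30-23:00.

11:15-13:00, 17:15-18:30, 19:00-21:15, 21:30-23:00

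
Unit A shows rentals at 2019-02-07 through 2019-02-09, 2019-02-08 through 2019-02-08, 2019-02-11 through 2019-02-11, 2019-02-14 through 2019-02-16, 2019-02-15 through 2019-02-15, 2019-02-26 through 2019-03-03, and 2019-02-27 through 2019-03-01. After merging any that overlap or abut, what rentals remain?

2019-02-07 through 2019-02-09, 2019-02-11 through 2019-02-11, 2019-02-14 through 2019-02-16, 2019-02-26 through 2019-03-03

2019-02-08 through 2019-02-08 overlaps/touches 2019-02-07 through 2019-02-09 → extend to 2019-02-07 through 2019-02-09.
2019-02-11 through 2019-02-11 is disjoint → start new block.
2019-02-14 through 2019-02-16 is disjoint → start new block.
2019-02-15 through 2019-02-15 overlaps/touches 2019-02-14 through 2019-02-16 → extend to 2019-02-14 through 2019-02-16.
2019-02-26 through 2019-03-03 is disjoint → start new block.
2019-02-27 through 2019-03-01 overlaps/touches 2019-02-26 through 2019-03-03 → extend to 2019-02-26 through 2019-03-03.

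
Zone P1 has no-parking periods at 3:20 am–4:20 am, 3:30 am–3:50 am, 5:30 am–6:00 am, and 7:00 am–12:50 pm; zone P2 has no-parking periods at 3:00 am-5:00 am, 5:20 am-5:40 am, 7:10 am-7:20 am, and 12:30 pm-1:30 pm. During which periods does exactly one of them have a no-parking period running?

3:00 am–3:20 am, 4:20 am–5:00 am, 5:20 am–5:30 am, 5:40 am–6:00 am, 7:00 am–7:10 am, 7:20 am–12:30 pm, 12:50 pm–1:30 pm

Merge the first list: 3:20 am–4:20 am, 5:30 am–6:00 am, 7:00 am–12:50 pm.
A but not B: 5:40 am–6:00 am, 7:00 am–7:10 am, 7:20 am–12:30 pm.
B but not A: 3:00 am–3:20 am, 4:20 am–5:00 am, 5:20 am–5:30 am, 12:50 pm–1:30 pm.
Combining gives A △ B.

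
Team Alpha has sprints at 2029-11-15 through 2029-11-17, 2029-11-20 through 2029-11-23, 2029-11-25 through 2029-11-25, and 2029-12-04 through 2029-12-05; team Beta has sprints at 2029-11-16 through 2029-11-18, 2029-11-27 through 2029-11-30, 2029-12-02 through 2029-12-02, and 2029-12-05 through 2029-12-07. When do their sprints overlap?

2029-11-16 through 2029-11-17, 2029-12-05 through 2029-12-05

2029-11-15 through 2029-11-17 ∩ B → 2029-11-16 through 2029-11-17.
2029-11-20 through 2029-11-23 meets no B interval.
2029-11-25 through 2029-11-25 meets no B interval.
2029-12-04 through 2029-12-05 ∩ B → 2029-12-05 through 2029-12-05.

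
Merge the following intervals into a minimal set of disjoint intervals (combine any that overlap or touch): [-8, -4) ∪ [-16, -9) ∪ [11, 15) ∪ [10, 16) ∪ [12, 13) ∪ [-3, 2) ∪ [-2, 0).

[-16, -9) ∪ [-8, -4) ∪ [-3, 2) ∪ [10, 16)

Sort by start: [-16, -9), [-8, -4), [-3, 2), [-2, 0), [10, 16), [11, 15), [12, 13).
[-8, -4) is disjoint → start new block.
[-3, 2) is disjoint → start new block.
[-2, 0) overlaps/touches [-3, 2) → extend to [-3, 2).
[10, 16) is disjoint → start new block.
[11, 15) overlaps/touches [10, 16) → extend to [10, 16).
[12, 13) overlaps/touches [10, 16) → extend to [10, 16).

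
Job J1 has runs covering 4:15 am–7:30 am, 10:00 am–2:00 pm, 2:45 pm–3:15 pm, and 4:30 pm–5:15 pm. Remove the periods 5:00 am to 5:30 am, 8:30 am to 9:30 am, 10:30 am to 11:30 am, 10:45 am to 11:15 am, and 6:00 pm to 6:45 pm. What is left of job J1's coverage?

Second set merges to 5:00 am–5:30 am, 8:30 am–9:30 am, 10:30 am–11:30 am, 6:00 pm–6:45 pm.
4:15 am–7:30 am minus B → 4:15 am–5:00 am, 5:30 am–7:30 am.
10:00 am–2:00 pm minus B → 10:00 am–10:30 am, 11:30 am–2:00 pm.
2:45 pm–3:15 pm: no B overlap → unchanged.
4:30 pm–5:15 pm: no B overlap → unchanged.

4:15 am–5:00 am, 5:30 am–7:30 am, 10:00 am–10:30 am, 11:30 am–2:00 pm, 2:45 pm–3:15 pm, 4:30 pm–5:15 pm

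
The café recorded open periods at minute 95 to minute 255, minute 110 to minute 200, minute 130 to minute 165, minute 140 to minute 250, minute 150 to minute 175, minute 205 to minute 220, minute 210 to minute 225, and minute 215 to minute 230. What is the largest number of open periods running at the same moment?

Sweep endpoints in order; track running count of active intervals.
Peak of 5 reached at minute 150.

5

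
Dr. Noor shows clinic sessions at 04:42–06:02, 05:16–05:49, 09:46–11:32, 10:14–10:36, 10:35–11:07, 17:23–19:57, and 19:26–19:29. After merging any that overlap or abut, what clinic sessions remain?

05:16–05:49 overlaps/touches 04:42–06:02 → extend to 04:42–06:02.
09:46–11:32 is disjoint → start new block.
10:14–10:36 overlaps/touches 09:46–11:32 → extend to 09:46–11:32.
10:35–11:07 overlaps/touches 09:46–11:32 → extend to 09:46–11:32.
17:23–19:57 is disjoint → start new block.
19:26–19:29 overlaps/touches 17:23–19:57 → extend to 17:23–19:57.

04:42–06:02, 09:46–11:32, 17:23–19:57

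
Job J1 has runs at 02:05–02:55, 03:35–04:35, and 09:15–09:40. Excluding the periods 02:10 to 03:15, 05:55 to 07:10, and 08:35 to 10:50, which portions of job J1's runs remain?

02:05–02:10, 03:35–04:35

02:05–02:55 minus B → 02:05–02:10.
03:35–04:35: no B overlap → unchanged.
09:15–09:40: fully covered by B → removed.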